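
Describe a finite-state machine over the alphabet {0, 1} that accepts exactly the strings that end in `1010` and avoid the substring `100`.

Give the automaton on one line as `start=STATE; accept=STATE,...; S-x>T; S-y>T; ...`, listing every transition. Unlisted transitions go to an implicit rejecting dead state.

start=S0; accept=S5; S0-0>S0; S0-1>S1; S1-0>S2; S1-1>S1; S2-0>S3; S2-1>S4; S3-0>S3; S3-1>S3; S4-0>S5; S4-1>S1; S5-0>S3; S5-1>S4

Run two small machines in parallel and take their product. The first has 5 states tracking how much of the suffix `1010` has currently been matched; the second has 4 states tracking partial matches of the forbidden pattern `100`. A product state is a pair (one from each), accepting exactly when both do. Minimizing collapses redundant product states.
With 6 states:
        0   1  
>  S0   S0  S1 
   S1   S2  S1 
   S2   S3  S4 
   S3   S3  S3 
   S4   S5  S1 
 * S5   S3  S4 
(> = start, * = accepting)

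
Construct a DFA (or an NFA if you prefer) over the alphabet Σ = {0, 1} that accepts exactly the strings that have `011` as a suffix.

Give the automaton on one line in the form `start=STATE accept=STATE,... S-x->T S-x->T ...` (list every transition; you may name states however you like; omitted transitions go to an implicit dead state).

Let each state record the length of the longest suffix of the input read so far that is also a prefix of `011`. B means the last symbol is `0`; C means the last 2 symbols are `01`; D means the last 3 symbols are `011`. Accept only at D, where the string currently ends in `011`.
4 states suffice.
       0  1 
>  A   B  A 
   B   B  C 
   C   B  D 
 * D   B  A 
(> = start, * = accepting)

start=A accept=D A-0->B A-1->A B-0->B B-1->C C-0->B C-1->D D-0->B D-1->A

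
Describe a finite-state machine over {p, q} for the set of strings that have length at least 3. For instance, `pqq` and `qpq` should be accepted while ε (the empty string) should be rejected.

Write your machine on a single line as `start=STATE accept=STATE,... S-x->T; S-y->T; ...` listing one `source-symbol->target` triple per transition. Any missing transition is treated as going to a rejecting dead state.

We only need to distinguish lengths 0, 1, …, 3, and '>3'. Chain s0 → s1 → s2 → s3 → s4 on every symbol, with s4 looping. Accepting states: {s3, s4}.
5 states suffice.
        p   q  
>  s0   s1  s1 
   s1   s2  s2 
   s2   s3  s3 
 * s3   s4  s4 
 * s4   s4  s4 
(> = start, * = accepting)

start=s0; accept=s3,s4; s0-p->s1; s0-q->s1; s1-p->s2; s1-q->s2; s2-p->s3; s2-q->s3; s3-p->s4; s3-q->s4; s4-p->s4; s4-q->s4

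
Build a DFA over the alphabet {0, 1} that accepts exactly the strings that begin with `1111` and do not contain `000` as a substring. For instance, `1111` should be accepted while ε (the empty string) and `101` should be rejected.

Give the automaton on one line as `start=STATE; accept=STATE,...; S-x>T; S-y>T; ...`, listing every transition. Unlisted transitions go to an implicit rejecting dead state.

start=S0; accept=S5,S6,S7; S0-0>S1; S0-1>S2; S1-0>S1; S1-1>S1; S2-0>S1; S2-1>S3; S3-0>S1; S3-1>S4; S4-0>S1; S4-1>S5; S5-0>S6; S5-1>S5; S6-0>S7; S6-1>S5; S7-0>S1; S7-1>S5

Handle the two conditions separately and then intersect. One (6 states) tracks whether the input so far still matches the prefix `1111`; the other (4 states) tracks partial matches of the forbidden pattern `000`. Each combined state is a pair, one component from each; accept when both components accept. Minimizing collapses redundant product states.
        0   1  
>  S0   S1  S2 
   S1   S1  S1 
   S2   S1  S3 
   S3   S1  S4 
   S4   S1  S5 
 * S5   S6  S5 
 * S6   S7  S5 
 * S7   S1  S5 
(> = start, * = accepting)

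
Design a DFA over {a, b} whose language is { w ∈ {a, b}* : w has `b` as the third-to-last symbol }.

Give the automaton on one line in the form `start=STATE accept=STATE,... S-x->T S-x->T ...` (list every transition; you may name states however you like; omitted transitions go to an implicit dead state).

A DFA must remember the last 3 symbols (since which symbol is third-to-last isn't known until the input ends). Use one state per possible window of the last ≤3 symbols; accept from those whose window starts with `b`.
With 15 states:
          a    b  
>  S0     S1   S2 
   S1     S3   S4 
   S2     S5   S6 
   S3     S7   S8 
   S4     S9  S10 
   S5    S11  S12 
   S6    S13  S14 
   S7     S7   S8 
   S8     S9  S10 
   S9    S11  S12 
   S10   S13  S14 
 * S11    S7   S8 
 * S12    S9  S10 
 * S13   S11  S12 
 * S14   S13  S14 
(> = start, * = accepting)

start=S0 accept=S11,S12,S13,S14 S0-a->S1 S0-b->S2 S1-a->S3 S1-b->S4 S2-a->S5 S2-b->S6 S3-a->S7 S3-b->S8 S4-a->S9 S4-b->S10 S5-a->S11 S5-b->S12 S6-a->S13 S6-b->S14 S7-a->S7 S7-b->S8 S8-a->S9 S8-b->S10 S9-a->S11 S9-b->S12 S10-a->S13 S10-b->S14 S11-a->S7 S11-b->S8 S12-a->S9 S12-b->S10 S13-a->S11 S13-b->S12 S14-a->S13 S14-b->S14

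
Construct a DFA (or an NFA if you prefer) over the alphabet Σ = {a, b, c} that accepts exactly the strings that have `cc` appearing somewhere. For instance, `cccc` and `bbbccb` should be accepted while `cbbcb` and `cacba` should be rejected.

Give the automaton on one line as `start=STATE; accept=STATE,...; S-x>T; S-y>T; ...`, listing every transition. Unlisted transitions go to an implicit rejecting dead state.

start=s0; accept=s2; s0-a>s0; s0-b>s0; s0-c>s1; s1-a>s0; s1-b>s0; s1-c>s2; s2-a>s2; s2-b>s2; s2-c>s2

States s0..s1 record the length of the longest prefix of `cc` that matches the current input suffix. Reaching s2 means `cc` has been seen, and we stay there forever. Accept from s2.
A 3-state machine:
        a   b   c  
>  s0   s0  s0  s1 
   s1   s0  s0  s2 
 * s2   s2  s2  s2 
(> = start, * = accepting)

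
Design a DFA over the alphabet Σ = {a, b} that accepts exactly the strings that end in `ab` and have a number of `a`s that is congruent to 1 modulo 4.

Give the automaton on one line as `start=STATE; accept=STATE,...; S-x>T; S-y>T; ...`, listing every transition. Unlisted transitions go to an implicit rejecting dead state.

Run two small machines in parallel and take their product. One (3 states) tracks how much of the suffix `ab` has currently been matched; the other (4 states) tracks the count of `a`s modulo 4. Each combined state is a pair, one component from each; accept when both components accept. After merging equivalent states the machine shrinks.
        a   b  
>  q0   q1  q0 
   q1   q2  q3 
   q2   q4  q2 
 * q3   q2  q5 
   q4   q0  q4 
   q5   q2  q5 
(> = start, * = accepting)

start=q0; accept=q3; q0-a>q1; q0-b>q0; q1-a>q2; q1-b>q3; q2-a>q4; q2-b>q2; q3-a>q2; q3-b>q5; q4-a>q0; q4-b>q4; q5-a>q2; q5-b>q5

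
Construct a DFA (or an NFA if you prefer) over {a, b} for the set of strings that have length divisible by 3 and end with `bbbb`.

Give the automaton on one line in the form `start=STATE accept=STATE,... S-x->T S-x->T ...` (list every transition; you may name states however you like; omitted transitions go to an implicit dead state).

Run two small machines in parallel and take their product. The first has 3 states tracking the input length modulo 3; the second has 5 states tracking how much of the suffix `bbbb` has currently been matched. A product state is a pair (one from each), accepting exactly when both do. After merging equivalent states the machine shrinks.
7 states suffice.
        a   b  
>  S0   S1  S1 
   S1   S2  S2 
   S2   S0  S3 
   S3   S1  S4 
   S4   S2  S5 
   S5   S0  S6 
 * S6   S1  S4 
(> = start, * = accepting)

start=S0 accept=S6 S0-a->S1 S0-b->S1 S1-a->S2 S1-b->S2 S2-a->S0 S2-b->S3 S3-a->S1 S3-b->S4 S4-a->S2 S4-b->S5 S5-a->S0 S5-b->S6 S6-a->S1 S6-b->S4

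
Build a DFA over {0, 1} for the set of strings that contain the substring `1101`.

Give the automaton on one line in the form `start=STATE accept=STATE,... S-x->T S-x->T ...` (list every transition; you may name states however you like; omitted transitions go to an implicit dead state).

start=q0 accept=q4 q0-0->q0 q0-1->q1 q1-0->q0 q1-1->q2 q2-0->q3 q2-1->q2 q3-0->q0 q3-1->q4 q4-0->q4 q4-1->q4

Track how much of `1101` has been matched so far: state q0 is no progress, q4 is the absorbing accept state reached once `1101` has occurred. Intermediate states record partial matches; on a mismatch, fall back to the longest reusable overlap.
A 5-state machine:
        0   1  
>  q0   q0  q1 
   q1   q0  q2 
   q2   q3  q2 
   q3   q0  q4 
 * q4   q4  q4 
(> = start, * = accepting)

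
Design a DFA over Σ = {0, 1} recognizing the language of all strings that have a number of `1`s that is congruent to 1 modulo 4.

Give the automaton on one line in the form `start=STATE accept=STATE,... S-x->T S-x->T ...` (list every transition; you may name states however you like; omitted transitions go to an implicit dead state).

Keep the running count of `1`s modulo 4: each `1` advances along the cycle q0 → q1 → q2 → q3 → q0 while other symbols loop. Accept at q1.
With 4 states:
        0   1  
>  q0   q0  q1 
 * q1   q1  q2 
   q2   q2  q3 
   q3   q3  q0 
(> = start, * = accepting)

start=q0 accept=q1 q0-0->q0 q0-1->q1 q1-0->q1 q1-1->q2 q2-0->q2 q2-1->q3 q3-0->q3 q3-1->q0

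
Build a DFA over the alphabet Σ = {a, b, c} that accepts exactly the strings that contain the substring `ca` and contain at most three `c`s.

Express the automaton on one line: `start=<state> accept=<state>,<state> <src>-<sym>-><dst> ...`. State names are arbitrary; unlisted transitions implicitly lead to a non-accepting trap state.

start=S0 accept=S2,S5,S8 S0-a->S0 S0-b->S0 S0-c->S1 S1-a->S2 S1-b->S3 S1-c->S4 S2-a->S2 S2-b->S2 S2-c->S5 S3-a->S3 S3-b->S3 S3-c->S4 S4-a->S5 S4-b->S6 S4-c->S7 S5-a->S5 S5-b->S5 S5-c->S8 S6-a->S6 S6-b->S6 S6-c->S7 S7-a->S8 S7-b->S9 S7-c->S9 S8-a->S8 S8-b->S8 S8-c->S9 S9-a->S9 S9-b->S9 S9-c->S9

Run two small machines in parallel and take their product. The first has 3 states tracking whether and how much of `ca` has been seen; the second has 5 states tracking the count of `c`s, saturating at 4. A product state is a pair (one from each), accepting exactly when both do. Minimizing collapses redundant product states.
A 10-state machine:
        a   b   c  
>  S0   S0  S0  S1 
   S1   S2  S3  S4 
 * S2   S2  S2  S5 
   S3   S3  S3  S4 
   S4   S5  S6  S7 
 * S5   S5  S5  S8 
   S6   S6  S6  S7 
   S7   S8  S9  S9 
 * S8   S8  S8  S9 
   S9   S9  S9  S9 
(> = start, * = accepting)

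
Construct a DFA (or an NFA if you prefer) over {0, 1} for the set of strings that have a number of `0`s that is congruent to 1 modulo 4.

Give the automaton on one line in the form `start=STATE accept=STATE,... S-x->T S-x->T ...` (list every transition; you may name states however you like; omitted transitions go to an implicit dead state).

Keep the running count of `0`s modulo 4: each `0` advances along the cycle S0 → S1 → S2 → S3 → S0 while other symbols loop. Accept at S1.
4 states suffice.
        0   1  
>  S0   S1  S0 
 * S1   S2  S1 
   S2   S3  S2 
   S3   S0  S3 
(> = start, * = accepting)

start=S0 accept=S1 S0-0->S1 S0-1->S0 S1-0->S2 S1-1->S1 S2-0->S3 S2-1->S2 S3-0->S0 S3-1->S3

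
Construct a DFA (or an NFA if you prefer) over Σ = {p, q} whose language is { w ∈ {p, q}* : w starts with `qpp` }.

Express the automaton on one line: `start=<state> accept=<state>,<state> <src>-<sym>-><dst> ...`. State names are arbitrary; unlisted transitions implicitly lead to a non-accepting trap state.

start=A accept=D A-p->E A-q->B B-p->C B-q->E C-p->D C-q->E D-p->D D-q->D E-p->E E-q->E

Walk along `qpp` while the input agrees: from A take `q` to B, and so on. Any deviation drops to the rejecting sink E. Once D is reached the prefix is confirmed and every continuation is accepted.
A 5-state machine:
       p  q 
>  A   E  B 
   B   C  E 
   C   D  E 
 * D   D  D 
   E   E  E 
(> = start, * = accepting)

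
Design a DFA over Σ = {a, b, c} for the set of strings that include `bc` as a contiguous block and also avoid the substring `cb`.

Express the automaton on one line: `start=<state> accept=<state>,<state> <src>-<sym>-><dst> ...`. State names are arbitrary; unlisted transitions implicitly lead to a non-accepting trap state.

Run two small machines in parallel and take their product. The first has 3 states tracking whether and how much of `bc` has been seen; the second has 3 states tracking partial matches of the forbidden pattern `cb`. A product state is a pair (one from each), accepting exactly when both do. Minimizing collapses redundant product states.
With 6 states:
        a   b   c  
>  q0   q0  q1  q2 
   q1   q0  q1  q3 
   q2   q0  q4  q2 
 * q3   q5  q4  q3 
   q4   q4  q4  q4 
 * q5   q5  q5  q3 
(> = start, * = accepting)

start=q0 accept=q3,q5 q0-a->q0 q0-b->q1 q0-c->q2 q1-a->q0 q1-b->q1 q1-c->q3 q2-a->q0 q2-b->q4 q2-c->q2 q3-a->q5 q3-b->q4 q3-c->q3 q4-a->q4 q4-b->q4 q4-c->q4 q5-a->q5 q5-b->q5 q5-c->q3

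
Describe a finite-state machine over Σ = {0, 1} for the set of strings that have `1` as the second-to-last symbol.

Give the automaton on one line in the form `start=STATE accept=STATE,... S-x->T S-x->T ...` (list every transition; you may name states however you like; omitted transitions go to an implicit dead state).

A DFA must remember the last 2 symbols (since which symbol is second-to-last isn't known until the input ends). Use one state per possible window of the last ≤2 symbols; accept from those whose window starts with `1`.
A 7-state machine:
        0   1  
>  S0   S1  S2 
   S1   S3  S4 
   S2   S5  S6 
   S3   S3  S4 
   S4   S5  S6 
 * S5   S3  S4 
 * S6   S5  S6 
(> = start, * = accepting)

start=S0 accept=S5,S6 S0-0->S1 S0-1->S2 S1-0->S3 S1-1->S4 S2-0->S5 S2-1->S6 S3-0->S3 S3-1->S4 S4-0->S5 S4-1->S6 S5-0->S3 S5-1->S4 S6-0->S5 S6-1->S6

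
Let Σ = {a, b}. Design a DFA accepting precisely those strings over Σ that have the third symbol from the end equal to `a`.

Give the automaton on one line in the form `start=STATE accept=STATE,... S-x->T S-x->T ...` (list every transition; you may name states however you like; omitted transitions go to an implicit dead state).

A DFA must remember the last 3 symbols (since which symbol is third-to-last isn't known until the input ends). Use one state per possible window of the last ≤3 symbols; accept from those whose window starts with `a`.
          a    b  
>  S0     S1   S2 
   S1     S3   S4 
   S2     S5   S6 
   S3     S7   S8 
   S4     S9  S10 
   S5    S11  S12 
   S6    S13  S14 
 * S7     S7   S8 
 * S8     S9  S10 
 * S9    S11  S12 
 * S10   S13  S14 
   S11    S7   S8 
   S12    S9  S10 
   S13   S11  S12 
   S14   S13  S14 
(> = start, * = accepting)

start=S0 accept=S7,S8,S9,S10 S0-a->S1 S0-b->S2 S1-a->S3 S1-b->S4 S2-a->S5 S2-b->S6 S3-a->S7 S3-b->S8 S4-a->S9 S4-b->S10 S5-a->S11 S5-b->S12 S6-a->S13 S6-b->S14 S7-a->S7 S7-b->S8 S8-a->S9 S8-b->S10 S9-a->S11 S9-b->S12 S10-a->S13 S10-b->S14 S11-a->S7 S11-b->S8 S12-a->S9 S12-b->S10 S13-a->S11 S13-b->S12 S14-a->S13 S14-b->S14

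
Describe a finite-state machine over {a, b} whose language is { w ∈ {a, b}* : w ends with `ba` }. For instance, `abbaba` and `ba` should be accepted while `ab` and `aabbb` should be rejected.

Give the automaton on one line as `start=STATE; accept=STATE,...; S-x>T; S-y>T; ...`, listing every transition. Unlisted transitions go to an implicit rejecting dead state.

start=q0; accept=q2; q0-a>q0; q0-b>q1; q1-a>q2; q1-b>q1; q2-a>q0; q2-b>q1

Let each state record the length of the longest suffix of the input read so far that is also a prefix of `ba`. q1 means the last symbol is `b`; q2 means the last 2 symbols are `ba`. Accept only at q2, where the string currently ends in `ba`.
        a   b  
>  q0   q0  q1 
   q1   q2  q1 
 * q2   q0  q1 
(> = start, * = accepting)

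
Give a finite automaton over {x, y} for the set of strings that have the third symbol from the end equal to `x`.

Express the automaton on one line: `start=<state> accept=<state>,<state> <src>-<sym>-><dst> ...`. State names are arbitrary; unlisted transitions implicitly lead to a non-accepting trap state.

Because acceptance depends on a position counted from the end, the machine has to buffer the most recent 3 symbols. Make each state the string of the last up-to-3 symbols read; on input `x` shift the window left and append `x`. Accept when the buffered window has length 3 and begins with `x`.
With 15 states:
       x  y 
>  A   B  C 
   B   D  E 
   C   F  G 
   D   H  I 
   E   J  K 
   F   L  M 
   G   N  O 
 * H   H  I 
 * I   J  K 
 * J   L  M 
 * K   N  O 
   L   H  I 
   M   J  K 
   N   L  M 
   O   N  O 
(> = start, * = accepting)

start=A accept=H,I,J,K A-x->B A-y->C B-x->D B-y->E C-x->F C-y->G D-x->H D-y->I E-x->J E-y->K F-x->L F-y->M G-x->N G-y->O H-x->H H-y->I I-x->J I-y->K J-x->L J-y->M K-x->N K-y->O L-x->H L-y->I M-x->J M-y->K N-x->L N-y->M O-x->N O-y->O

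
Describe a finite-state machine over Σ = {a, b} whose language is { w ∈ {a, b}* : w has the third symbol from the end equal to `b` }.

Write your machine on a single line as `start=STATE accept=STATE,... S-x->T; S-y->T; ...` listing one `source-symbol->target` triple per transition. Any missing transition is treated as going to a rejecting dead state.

start=S0; accept=S11,S12,S13,S14; S0-a->S1; S0-b->S2; S1-a->S3; S1-b->S4; S2-a->S5; S2-b->S6; S3-a->S7; S3-b->S8; S4-a->S9; S4-b->S10; S5-a->S11; S5-b->S12; S6-a->S13; S6-b->S14; S7-a->S7; S7-b->S8; S8-a->S9; S8-b->S10; S9-a->S11; S9-b->S12; S10-a->S13; S10-b->S14; S11-a->S7; S11-b->S8; S12-a->S9; S12-b->S10; S13-a->S11; S13-b->S12; S14-a->S13; S14-b->S14

Because acceptance depends on a position counted from the end, the machine has to buffer the most recent 3 symbols. Make each state the string of the last up-to-3 symbols read; on input `x` shift the window left and append `x`. Accept when the buffered window has length 3 and begins with `b`.
A 15-state machine:
          a    b  
>  S0     S1   S2 
   S1     S3   S4 
   S2     S5   S6 
   S3     S7   S8 
   S4     S9  S10 
   S5    S11  S12 
   S6    S13  S14 
   S7     S7   S8 
   S8     S9  S10 
   S9    S11  S12 
   S10   S13  S14 
 * S11    S7   S8 
 * S12    S9  S10 
 * S13   S11  S12 
 * S14   S13  S14 
(> = start, * = accepting)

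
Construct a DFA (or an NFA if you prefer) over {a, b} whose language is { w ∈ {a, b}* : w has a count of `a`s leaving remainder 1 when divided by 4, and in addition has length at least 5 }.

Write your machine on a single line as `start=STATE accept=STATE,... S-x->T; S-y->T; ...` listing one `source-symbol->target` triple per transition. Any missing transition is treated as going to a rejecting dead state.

start=q0; accept=q11; q0-a->q1; q0-b->q2; q1-a->q3; q1-b->q4; q2-a->q4; q2-b->q5; q3-a->q6; q3-b->q3; q4-a->q3; q4-b->q7; q5-a->q7; q5-b->q8; q6-a->q9; q6-b->q6; q7-a->q3; q7-b->q10; q8-a->q10; q8-b->q9; q9-a->q11; q9-b->q9; q10-a->q3; q10-b->q11; q11-a->q3; q11-b->q11

Handle the two conditions separately and then intersect. One (4 states) tracks the count of `a`s modulo 4; the other (7 states) tracks the input length, saturating at 6. Each combined state is a pair, one component from each; accept when both components accept. After merging equivalent states the machine shrinks.
          a    b  
>  q0     q1   q2 
   q1     q3   q4 
   q2     q4   q5 
   q3     q6   q3 
   q4     q3   q7 
   q5     q7   q8 
   q6     q9   q6 
   q7     q3  q10 
   q8    q10   q9 
   q9    q11   q9 
   q10    q3  q11 
 * q11    q3  q11 
(> = start, * = accepting)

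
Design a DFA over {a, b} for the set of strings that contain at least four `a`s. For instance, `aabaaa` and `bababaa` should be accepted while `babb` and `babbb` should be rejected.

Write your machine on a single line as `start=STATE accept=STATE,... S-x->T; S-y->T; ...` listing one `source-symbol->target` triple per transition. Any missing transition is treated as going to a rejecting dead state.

start=S0; accept=S4,S5; S0-a->S1; S0-b->S0; S1-a->S2; S1-b->S1; S2-a->S3; S2-b->S2; S3-a->S4; S3-b->S3; S4-a->S5; S4-b->S4; S5-a->S5; S5-b->S5

Only the number of `a`s matters, and only up to 5. Make a chain S0 → S1 → S2 → S3 → S4 → S5 advanced by each `a` (with S5 absorbing); every other symbol self-loops. The accepting set is {S4, S5}.
        a   b  
>  S0   S1  S0 
   S1   S2  S1 
   S2   S3  S2 
   S3   S4  S3 
 * S4   S5  S4 
 * S5   S5  S5 
(> = start, * = accepting)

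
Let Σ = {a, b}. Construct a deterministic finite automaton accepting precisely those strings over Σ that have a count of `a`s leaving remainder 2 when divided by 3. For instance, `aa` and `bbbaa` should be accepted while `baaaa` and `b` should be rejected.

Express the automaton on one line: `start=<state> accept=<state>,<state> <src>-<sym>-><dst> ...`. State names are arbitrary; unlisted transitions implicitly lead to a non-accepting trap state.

The only thing that matters is how many `a`s have appeared, reduced mod 3. Use one state per residue: q0 for 0, …, q2 for 2. Reading `a` moves to the next residue; anything else stays put. q2 is accepting.
A 3-state machine:
        a   b  
>  q0   q1  q0 
   q1   q2  q1 
 * q2   q0  q2 
(> = start, * = accepting)

start=q0 accept=q2 q0-a->q1 q0-b->q0 q1-a->q2 q1-b->q1 q2-a->q0 q2-b->q2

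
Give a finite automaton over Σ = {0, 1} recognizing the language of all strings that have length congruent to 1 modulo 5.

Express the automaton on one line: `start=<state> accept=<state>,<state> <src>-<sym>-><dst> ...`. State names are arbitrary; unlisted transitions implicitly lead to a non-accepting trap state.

start=q0 accept=q1 q0-0->q1 q0-1->q1 q1-0->q2 q1-1->q2 q2-0->q3 q2-1->q3 q3-0->q4 q3-1->q4 q4-0->q0 q4-1->q0

Only the length mod 5 matters, so use a 5-cycle: from any state, every input symbol moves to the next state, wrapping q4 back to q0. Mark q1 accepting.
        0   1  
>  q0   q1  q1 
 * q1   q2  q2 
   q2   q3  q3 
   q3   q4  q4 
   q4   q0  q0 
(> = start, * = accepting)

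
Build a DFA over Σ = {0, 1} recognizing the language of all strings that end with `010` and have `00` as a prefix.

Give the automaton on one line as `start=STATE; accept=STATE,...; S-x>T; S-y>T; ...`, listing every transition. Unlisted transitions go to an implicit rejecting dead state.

start=s0; accept=s8; s0-0>s1; s0-1>s2; s1-0>s3; s1-1>s4; s2-0>s5; s2-1>s2; s3-0>s3; s3-1>s6; s4-0>s7; s4-1>s2; s5-0>s5; s5-1>s4; s6-0>s8; s6-1>s9; s7-0>s5; s7-1>s4; s8-0>s3; s8-1>s6; s9-0>s3; s9-1>s9

Run two small machines in parallel and take their product. One (4 states) tracks how much of the suffix `010` has currently been matched; the other (4 states) tracks whether the input so far still matches the prefix `00`. Each combined state is a pair, one component from each; accept when both components accept.
        0   1  
>  s0   s1  s2 
   s1   s3  s4 
   s2   s5  s2 
   s3   s3  s6 
   s4   s7  s2 
   s5   s5  s4 
   s6   s8  s9 
   s7   s5  s4 
 * s8   s3  s6 
   s9   s3  s9 
(> = start, * = accepting)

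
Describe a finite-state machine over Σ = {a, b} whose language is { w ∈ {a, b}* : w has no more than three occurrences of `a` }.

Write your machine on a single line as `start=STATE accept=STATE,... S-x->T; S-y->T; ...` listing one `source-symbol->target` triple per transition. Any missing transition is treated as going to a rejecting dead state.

Only the number of `a`s matters, and only up to 4. Make a chain q0 → q1 → q2 → q3 → q4 advanced by each `a` (with q4 absorbing); every other symbol self-loops. The accepting set is {q0, q1, q2, q3}.
        a   b  
>* q0   q1  q0 
 * q1   q2  q1 
 * q2   q3  q2 
 * q3   q4  q3 
   q4   q4  q4 
(> = start, * = accepting)

start=q0; accept=q0,q1,q2,q3; q0-a->q1; q0-b->q0; q1-a->q2; q1-b->q1; q2-a->q3; q2-b->q2; q3-a->q4; q3-b->q3; q4-a->q4; q4-b->q4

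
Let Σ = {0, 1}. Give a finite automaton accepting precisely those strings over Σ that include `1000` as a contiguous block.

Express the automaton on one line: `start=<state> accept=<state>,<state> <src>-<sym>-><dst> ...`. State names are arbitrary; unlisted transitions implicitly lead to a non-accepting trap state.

start=q0 accept=q4 q0-0->q0 q0-1->q1 q1-0->q2 q1-1->q1 q2-0->q3 q2-1->q1 q3-0->q4 q3-1->q1 q4-0->q4 q4-1->q4

States q0..q3 record the length of the longest prefix of `1000` that matches the current input suffix. Reaching q4 means `1000` has been seen, and we stay there forever. Accept from q4.
5 states suffice.
        0   1  
>  q0   q0  q1 
   q1   q2  q1 
   q2   q3  q1 
   q3   q4  q1 
 * q4   q4  q4 
(> = start, * = accepting)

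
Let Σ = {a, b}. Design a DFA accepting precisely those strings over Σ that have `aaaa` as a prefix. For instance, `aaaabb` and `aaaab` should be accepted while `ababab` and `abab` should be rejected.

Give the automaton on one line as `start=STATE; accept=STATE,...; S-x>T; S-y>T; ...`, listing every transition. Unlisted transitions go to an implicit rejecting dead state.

Check the first 4 symbols one by one: q0 through q3 record how many have matched `aaaa` so far; any wrong symbol goes to the dead state q5. After all 4 match we enter the accepting sink q4.
With 6 states:
        a   b  
>  q0   q1  q5 
   q1   q2  q5 
   q2   q3  q5 
   q3   q4  q5 
 * q4   q4  q4 
   q5   q5  q5 
(> = start, * = accepting)

start=q0; accept=q4; q0-a>q1; q0-b>q5; q1-a>q2; q1-b>q5; q2-a>q3; q2-b>q5; q3-a>q4; q3-b>q5; q4-a>q4; q4-b>q4; q5-a>q5; q5-b>q5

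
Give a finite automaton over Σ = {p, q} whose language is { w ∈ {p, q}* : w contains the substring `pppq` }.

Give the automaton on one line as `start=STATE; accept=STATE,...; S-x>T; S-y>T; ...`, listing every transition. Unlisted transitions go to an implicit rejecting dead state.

start=A; accept=E; A-p>B; A-q>A; B-p>C; B-q>A; C-p>D; C-q>A; D-p>D; D-q>E; E-p>E; E-q>E

States A..D record the length of the longest prefix of `pppq` that matches the current input suffix. Reaching E means `pppq` has been seen, and we stay there forever. Accept from E.
With 5 states:
       p  q 
>  A   B  A 
   B   C  A 
   C   D  A 
   D   D  E 
 * E   E  E 
(> = start, * = accepting)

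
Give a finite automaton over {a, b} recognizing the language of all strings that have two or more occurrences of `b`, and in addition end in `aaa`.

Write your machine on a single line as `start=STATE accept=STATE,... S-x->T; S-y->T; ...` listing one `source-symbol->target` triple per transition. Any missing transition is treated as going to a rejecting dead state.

Build one automaton per condition and run them in lockstep. One (4 states) tracks the count of `b`s, saturating at 3; the other (4 states) tracks how much of the suffix `aaa` has currently been matched. Each combined state is a pair, one component from each; accept when both components accept. Minimizing collapses redundant product states.
6 states suffice.
        a   b  
>  S0   S0  S1 
   S1   S1  S2 
   S2   S3  S2 
   S3   S4  S2 
   S4   S5  S2 
 * S5   S5  S2 
(> = start, * = accepting)

start=S0; accept=S5; S0-a->S0; S0-b->S1; S1-a->S1; S1-b->S2; S2-a->S3; S2-b->S2; S3-a->S4; S3-b->S2; S4-a->S5; S4-b->S2; S5-a->S5; S5-b->S2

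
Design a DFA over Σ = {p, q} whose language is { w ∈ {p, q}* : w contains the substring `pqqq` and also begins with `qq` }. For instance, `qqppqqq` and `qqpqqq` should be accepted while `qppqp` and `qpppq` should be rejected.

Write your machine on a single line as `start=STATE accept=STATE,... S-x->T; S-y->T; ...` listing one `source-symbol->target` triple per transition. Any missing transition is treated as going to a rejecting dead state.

Build one automaton per condition and run them in lockstep. One (5 states) tracks whether and how much of `pqqq` has been seen; the other (4 states) tracks whether the input so far still matches the prefix `qq`. Each combined state is a pair, one component from each; accept when both components accept.
An 11-state machine:
          p    q  
>  S0     S1   S2 
   S1     S1   S3 
   S2     S1   S4 
   S3     S1   S5 
   S4     S6   S4 
   S5     S1   S7 
   S6     S6   S8 
   S7     S7   S7 
   S8     S6   S9 
   S9     S6  S10 
 * S10   S10  S10 
(> = start, * = accepting)

start=S0; accept=S10; S0-p->S1; S0-q->S2; S1-p->S1; S1-q->S3; S2-p->S1; S2-q->S4; S3-p->S1; S3-q->S5; S4-p->S6; S4-q->S4; S5-p->S1; S5-q->S7; S6-p->S6; S6-q->S8; S7-p->S7; S7-q->S7; S8-p->S6; S8-q->S9; S9-p->S6; S9-q->S10; S10-p->S10; S10-q->S10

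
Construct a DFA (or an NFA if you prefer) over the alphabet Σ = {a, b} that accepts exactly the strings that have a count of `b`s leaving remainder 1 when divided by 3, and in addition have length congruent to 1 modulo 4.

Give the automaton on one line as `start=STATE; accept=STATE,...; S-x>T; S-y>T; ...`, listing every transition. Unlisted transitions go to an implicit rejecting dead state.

start=q0; accept=q2; q0-a>q1; q0-b>q2; q1-a>q3; q1-b>q4; q2-a>q4; q2-b>q5; q3-a>q6; q3-b>q7; q4-a>q7; q4-b>q8; q5-a>q8; q5-b>q6; q6-a>q0; q6-b>q9; q7-a>q9; q7-b>q10; q8-a>q10; q8-b>q0; q9-a>q2; q9-b>q11; q10-a>q11; q10-b>q1; q11-a>q5; q11-b>q3

Build one automaton per condition and run them in lockstep. One (3 states) tracks the count of `b`s modulo 3; the other (4 states) tracks the input length modulo 4. Each combined state is a pair, one component from each; accept when both components accept.
          a    b  
>  q0     q1   q2 
   q1     q3   q4 
 * q2     q4   q5 
   q3     q6   q7 
   q4     q7   q8 
   q5     q8   q6 
   q6     q0   q9 
   q7     q9  q10 
   q8    q10   q0 
   q9     q2  q11 
   q10   q11   q1 
   q11    q5   q3 
(> = start, * = accepting)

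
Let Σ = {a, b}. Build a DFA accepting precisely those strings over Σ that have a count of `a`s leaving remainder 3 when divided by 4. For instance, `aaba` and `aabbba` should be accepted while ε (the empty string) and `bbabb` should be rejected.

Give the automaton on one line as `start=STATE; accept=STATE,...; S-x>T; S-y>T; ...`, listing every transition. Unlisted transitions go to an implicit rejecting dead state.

Keep the running count of `a`s modulo 4: each `a` advances along the cycle q0 → q1 → q2 → q3 → q0 while other symbols loop. Accept at q3.
        a   b  
>  q0   q1  q0 
   q1   q2  q1 
   q2   q3  q2 
 * q3   q0  q3 
(> = start, * = accepting)

start=q0; accept=q3; q0-a>q1; q0-b>q0; q1-a>q2; q1-b>q1; q2-a>q3; q2-b>q2; q3-a>q0; q3-b>q3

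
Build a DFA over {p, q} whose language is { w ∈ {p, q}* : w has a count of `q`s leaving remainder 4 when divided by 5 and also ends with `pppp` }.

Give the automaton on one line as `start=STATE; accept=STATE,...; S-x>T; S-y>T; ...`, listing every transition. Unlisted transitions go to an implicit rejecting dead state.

Handle the two conditions separately and then intersect. The first has 5 states tracking the count of `q`s modulo 5; the second has 5 states tracking how much of the suffix `pppp` has currently been matched. A product state is a pair (one from each), accepting exactly when both do. Minimizing collapses redundant product states.
9 states suffice.
       p  q 
>  A   A  B 
   B   B  C 
   C   C  D 
   D   D  E 
   E   F  A 
   F   G  A 
   G   H  A 
   H   I  A 
 * I   I  A 
(> = start, * = accepting)

start=A; accept=I; A-p>A; A-q>B; B-p>B; B-q>C; C-p>C; C-q>D; D-p>D; D-q>E; E-p>F; E-q>A; F-p>G; F-q>A; G-p>H; G-q>A; H-p>I; H-q>A; I-p>I; I-q>A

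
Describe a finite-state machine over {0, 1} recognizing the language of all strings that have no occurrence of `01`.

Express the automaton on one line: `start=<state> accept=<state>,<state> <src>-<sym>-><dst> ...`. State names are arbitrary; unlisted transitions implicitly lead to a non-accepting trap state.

start=q0 accept=q0,q1 q0-0->q1 q0-1->q0 q1-0->q1 q1-1->q2 q2-0->q2 q2-1->q2

Track partial matches of the forbidden pattern `01`. State q2 is a dead state reached once `01` has occurred; every other state accepts. q0 means no part of `01` is currently matched.
With 3 states:
        0   1  
>* q0   q1  q0 
 * q1   q1  q2 
   q2   q2  q2 
(> = start, * = accepting)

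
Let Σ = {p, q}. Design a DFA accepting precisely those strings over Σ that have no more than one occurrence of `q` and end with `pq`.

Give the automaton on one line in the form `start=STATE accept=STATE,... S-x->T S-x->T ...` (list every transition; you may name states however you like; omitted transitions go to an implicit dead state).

Run two small machines in parallel and take their product. The first has 3 states tracking the count of `q`s, saturating at 2; the second has 3 states tracking how much of the suffix `pq` has currently been matched. A product state is a pair (one from each), accepting exactly when both do.
An 8-state machine:
       p  q 
>  A   B  C 
   B   B  D 
   C   E  F 
 * D   E  F 
   E   E  G 
   F   H  F 
   G   H  F 
   H   H  G 
(> = start, * = accepting)

start=A accept=D A-p->B A-q->C B-p->B B-q->D C-p->E C-q->F D-p->E D-q->F E-p->E E-q->G F-p->H F-q->F G-p->H G-q->F H-p->H H-q->G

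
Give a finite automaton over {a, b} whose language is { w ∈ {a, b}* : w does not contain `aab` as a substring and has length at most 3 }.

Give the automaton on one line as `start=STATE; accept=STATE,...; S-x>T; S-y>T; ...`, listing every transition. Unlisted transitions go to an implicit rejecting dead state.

start=S0; accept=S0,S1,S2,S3,S4,S5; S0-a>S1; S0-b>S2; S1-a>S3; S1-b>S4; S2-a>S4; S2-b>S4; S3-a>S5; S3-b>S6; S4-a>S5; S4-b>S5; S5-a>S6; S5-b>S6; S6-a>S6; S6-b>S6

Run two small machines in parallel and take their product. The first has 4 states tracking partial matches of the forbidden pattern `aab`; the second has 5 states tracking the input length, saturating at 4. A product state is a pair (one from each), accepting exactly when both do. Equivalent product states are then merged.
7 states suffice.
        a   b  
>* S0   S1  S2 
 * S1   S3  S4 
 * S2   S4  S4 
 * S3   S5  S6 
 * S4   S5  S5 
 * S5   S6  S6 
   S6   S6  S6 
(> = start, * = accepting)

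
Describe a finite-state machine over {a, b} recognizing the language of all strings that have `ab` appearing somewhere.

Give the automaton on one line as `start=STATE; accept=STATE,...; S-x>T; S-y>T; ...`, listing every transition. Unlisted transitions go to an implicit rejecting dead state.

States s0..s1 record the length of the longest prefix of `ab` that matches the current input suffix. Reaching s2 means `ab` has been seen, and we stay there forever. Accept from s2.
3 states suffice.
        a   b  
>  s0   s1  s0 
   s1   s1  s2 
 * s2   s2  s2 
(> = start, * = accepting)

start=s0; accept=s2; s0-a>s1; s0-b>s0; s1-a>s1; s1-b>s2; s2-a>s2; s2-b>s2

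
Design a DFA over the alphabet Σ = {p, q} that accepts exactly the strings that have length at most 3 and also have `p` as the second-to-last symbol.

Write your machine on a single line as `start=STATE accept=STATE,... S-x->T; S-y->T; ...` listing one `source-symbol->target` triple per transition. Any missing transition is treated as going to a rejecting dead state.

Handle the two conditions separately and then intersect. One (5 states) tracks the input length, saturating at 4; the other (7 states) tracks the last 2 symbols read. Each combined state is a pair, one component from each; accept when both components accept.
A 15-state machine:
          p    q  
>  S0     S1   S2 
   S1     S3   S4 
   S2     S5   S6 
 * S3     S7   S8 
 * S4     S9  S10 
   S5     S7   S8 
   S6     S9  S10 
 * S7    S11  S12 
 * S8    S13  S14 
   S9    S11  S12 
   S10   S13  S14 
   S11   S11  S12 
   S12   S13  S14 
   S13   S11  S12 
   S14   S13  S14 
(> = start, * = accepting)

start=S0; accept=S3,S4,S7,S8; S0-p->S1; S0-q->S2; S1-p->S3; S1-q->S4; S2-p->S5; S2-q->S6; S3-p->S7; S3-q->S8; S4-p->S9; S4-q->S10; S5-p->S7; S5-q->S8; S6-p->S9; S6-q->S10; S7-p->S11; S7-q->S12; S8-p->S13; S8-q->S14; S9-p->S11; S9-q->S12; S10-p->S13; S10-q->S14; S11-p->S11; S11-q->S12; S12-p->S13; S12-q->S14; S13-p->S11; S13-q->S12; S14-p->S13; S14-q->S14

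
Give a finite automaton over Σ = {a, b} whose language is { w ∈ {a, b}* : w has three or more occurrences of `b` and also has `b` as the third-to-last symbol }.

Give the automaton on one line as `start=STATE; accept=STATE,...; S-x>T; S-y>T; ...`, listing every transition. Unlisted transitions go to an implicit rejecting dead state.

start=s0; accept=s6,s9,s10,s13; s0-a>s0; s0-b>s1; s1-a>s2; s1-b>s3; s2-a>s2; s2-b>s4; s3-a>s5; s3-b>s6; s4-a>s5; s4-b>s7; s5-a>s8; s5-b>s9; s6-a>s10; s6-b>s6; s7-a>s10; s7-b>s6; s8-a>s8; s8-b>s11; s9-a>s12; s9-b>s7; s10-a>s13; s10-b>s9; s11-a>s12; s11-b>s7; s12-a>s13; s12-b>s9; s13-a>s8; s13-b>s11

Run two small machines in parallel and take their product. One (5 states) tracks the count of `b`s, saturating at 4; the other (15 states) tracks the last 3 symbols read. Each combined state is a pair, one component from each; accept when both components accept. Equivalent product states are then merged.
          a    b  
>  s0     s0   s1 
   s1     s2   s3 
   s2     s2   s4 
   s3     s5   s6 
   s4     s5   s7 
   s5     s8   s9 
 * s6    s10   s6 
   s7    s10   s6 
   s8     s8  s11 
 * s9    s12   s7 
 * s10   s13   s9 
   s11   s12   s7 
   s12   s13   s9 
 * s13    s8  s11 
(> = start, * = accepting)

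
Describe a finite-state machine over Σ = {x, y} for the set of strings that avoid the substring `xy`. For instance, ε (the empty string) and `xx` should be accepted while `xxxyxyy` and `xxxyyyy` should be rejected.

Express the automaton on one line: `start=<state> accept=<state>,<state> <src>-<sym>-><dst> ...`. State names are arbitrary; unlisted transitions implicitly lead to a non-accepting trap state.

Track partial matches of the forbidden pattern `xy`. State s2 is a dead state reached once `xy` has occurred; every other state accepts. s0 means no part of `xy` is currently matched.
        x   y  
>* s0   s1  s0 
 * s1   s1  s2 
   s2   s2  s2 
(> = start, * = accepting)

start=s0 accept=s0,s1 s0-x->s1 s0-y->s0 s1-x->s1 s1-y->s2 s2-x->s2 s2-y->s2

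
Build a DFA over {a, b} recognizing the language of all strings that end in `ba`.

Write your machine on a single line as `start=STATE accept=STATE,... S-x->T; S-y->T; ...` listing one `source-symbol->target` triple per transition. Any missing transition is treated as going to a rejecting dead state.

Remember how much of `ba` the current input suffix matches. State S0 means no match yet; S1 means the last symbol is `b`; S2 means the last 2 symbols are `ba`. Only S2 accepts. On a mismatch, fall back to the longest proper suffix that is still a prefix of `ba`.
A 3-state machine:
        a   b  
>  S0   S0  S1 
   S1   S2  S1 
 * S2   S0  S1 
(> = start, * = accepting)

start=S0; accept=S2; S0-a->S0; S0-b->S1; S1-a->S2; S1-b->S1; S2-a->S0; S2-b->S1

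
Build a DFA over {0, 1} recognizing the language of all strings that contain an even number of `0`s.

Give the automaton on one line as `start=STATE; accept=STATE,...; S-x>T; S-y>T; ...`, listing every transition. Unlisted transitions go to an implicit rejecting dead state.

Keep the running count of `0`s modulo 2: each `0` advances along the cycle A → B → A while other symbols loop. Accept at A.
2 states suffice.
       0  1 
>* A   B  A 
   B   A  B 
(> = start, * = accepting)

start=A; accept=A; A-0>B; A-1>A; B-0>A; B-1>B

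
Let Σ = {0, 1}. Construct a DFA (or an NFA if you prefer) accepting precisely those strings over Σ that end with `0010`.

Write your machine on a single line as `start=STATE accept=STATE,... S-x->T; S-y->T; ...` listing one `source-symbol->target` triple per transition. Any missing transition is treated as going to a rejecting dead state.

start=s0; accept=s4; s0-0->s1; s0-1->s0; s1-0->s2; s1-1->s0; s2-0->s2; s2-1->s3; s3-0->s4; s3-1->s0; s4-0->s2; s4-1->s0

Remember how much of `0010` the current input suffix matches. State s0 means no match yet; s1 means the last symbol is `0`; s2 means the last 2 symbols are `00`; s3 means the last 3 symbols are `001`; s4 means the last 4 symbols are `0010`. Only s4 accepts. On a mismatch, fall back to the longest proper suffix that is still a prefix of `0010`.
        0   1  
>  s0   s1  s0 
   s1   s2  s0 
   s2   s2  s3 
   s3   s4  s0 
 * s4   s2  s0 
(> = start, * = accepting)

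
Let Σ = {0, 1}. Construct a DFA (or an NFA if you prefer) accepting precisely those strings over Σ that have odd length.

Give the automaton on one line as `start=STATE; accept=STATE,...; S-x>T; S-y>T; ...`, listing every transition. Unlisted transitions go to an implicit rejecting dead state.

start=s0; accept=s1; s0-0>s1; s0-1>s1; s1-0>s0; s1-1>s0

Only the length mod 2 matters, so use a 2-cycle: from any state, every input symbol moves to the next state, wrapping s1 back to s0. Mark s1 accepting.
A 2-state machine:
        0   1  
>  s0   s1  s1 
 * s1   s0  s0 
(> = start, * = accepting)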